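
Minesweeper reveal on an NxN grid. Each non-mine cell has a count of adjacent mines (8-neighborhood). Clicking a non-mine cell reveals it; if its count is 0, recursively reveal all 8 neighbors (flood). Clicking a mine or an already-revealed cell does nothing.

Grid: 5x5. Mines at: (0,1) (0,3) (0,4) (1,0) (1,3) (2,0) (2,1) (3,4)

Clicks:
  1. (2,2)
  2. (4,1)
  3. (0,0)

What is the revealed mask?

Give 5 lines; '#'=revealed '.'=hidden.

Answer: #....
.....
..#..
####.
####.

Derivation:
Click 1 (2,2) count=2: revealed 1 new [(2,2)] -> total=1
Click 2 (4,1) count=0: revealed 8 new [(3,0) (3,1) (3,2) (3,3) (4,0) (4,1) (4,2) (4,3)] -> total=9
Click 3 (0,0) count=2: revealed 1 new [(0,0)] -> total=10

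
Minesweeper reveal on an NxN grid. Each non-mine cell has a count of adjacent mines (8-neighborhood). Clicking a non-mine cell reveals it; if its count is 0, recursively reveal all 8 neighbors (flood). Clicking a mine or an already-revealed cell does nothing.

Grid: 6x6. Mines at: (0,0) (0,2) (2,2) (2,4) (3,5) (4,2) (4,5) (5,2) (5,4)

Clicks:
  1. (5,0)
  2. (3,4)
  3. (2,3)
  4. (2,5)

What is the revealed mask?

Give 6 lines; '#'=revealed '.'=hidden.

Click 1 (5,0) count=0: revealed 10 new [(1,0) (1,1) (2,0) (2,1) (3,0) (3,1) (4,0) (4,1) (5,0) (5,1)] -> total=10
Click 2 (3,4) count=3: revealed 1 new [(3,4)] -> total=11
Click 3 (2,3) count=2: revealed 1 new [(2,3)] -> total=12
Click 4 (2,5) count=2: revealed 1 new [(2,5)] -> total=13

Answer: ......
##....
##.#.#
##..#.
##....
##....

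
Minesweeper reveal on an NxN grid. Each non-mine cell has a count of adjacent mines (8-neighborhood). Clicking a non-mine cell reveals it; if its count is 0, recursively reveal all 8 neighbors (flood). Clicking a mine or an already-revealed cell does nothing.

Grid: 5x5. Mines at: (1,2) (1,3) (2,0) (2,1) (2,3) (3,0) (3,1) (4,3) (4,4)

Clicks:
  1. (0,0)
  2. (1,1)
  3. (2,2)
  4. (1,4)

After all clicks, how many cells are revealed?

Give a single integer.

Answer: 6

Derivation:
Click 1 (0,0) count=0: revealed 4 new [(0,0) (0,1) (1,0) (1,1)] -> total=4
Click 2 (1,1) count=3: revealed 0 new [(none)] -> total=4
Click 3 (2,2) count=5: revealed 1 new [(2,2)] -> total=5
Click 4 (1,4) count=2: revealed 1 new [(1,4)] -> total=6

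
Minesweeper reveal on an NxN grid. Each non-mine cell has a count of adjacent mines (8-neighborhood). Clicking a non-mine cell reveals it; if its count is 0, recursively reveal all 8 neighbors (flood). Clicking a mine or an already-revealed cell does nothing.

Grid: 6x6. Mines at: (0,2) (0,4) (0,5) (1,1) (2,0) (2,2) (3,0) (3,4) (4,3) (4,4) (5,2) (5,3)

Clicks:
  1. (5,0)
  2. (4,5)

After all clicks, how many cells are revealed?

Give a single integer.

Click 1 (5,0) count=0: revealed 4 new [(4,0) (4,1) (5,0) (5,1)] -> total=4
Click 2 (4,5) count=2: revealed 1 new [(4,5)] -> total=5

Answer: 5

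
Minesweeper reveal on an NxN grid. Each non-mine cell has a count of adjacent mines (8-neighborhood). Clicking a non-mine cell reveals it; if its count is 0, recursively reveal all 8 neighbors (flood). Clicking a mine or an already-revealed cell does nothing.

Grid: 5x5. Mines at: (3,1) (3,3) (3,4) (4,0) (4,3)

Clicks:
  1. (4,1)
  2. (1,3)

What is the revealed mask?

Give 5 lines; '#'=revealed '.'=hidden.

Click 1 (4,1) count=2: revealed 1 new [(4,1)] -> total=1
Click 2 (1,3) count=0: revealed 15 new [(0,0) (0,1) (0,2) (0,3) (0,4) (1,0) (1,1) (1,2) (1,3) (1,4) (2,0) (2,1) (2,2) (2,3) (2,4)] -> total=16

Answer: #####
#####
#####
.....
.#...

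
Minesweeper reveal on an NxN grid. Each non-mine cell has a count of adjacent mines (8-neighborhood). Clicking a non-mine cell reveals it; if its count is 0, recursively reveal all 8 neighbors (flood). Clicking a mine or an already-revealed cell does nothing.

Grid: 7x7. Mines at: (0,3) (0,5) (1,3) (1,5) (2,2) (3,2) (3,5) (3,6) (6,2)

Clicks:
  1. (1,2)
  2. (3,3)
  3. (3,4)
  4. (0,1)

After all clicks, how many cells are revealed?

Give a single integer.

Click 1 (1,2) count=3: revealed 1 new [(1,2)] -> total=1
Click 2 (3,3) count=2: revealed 1 new [(3,3)] -> total=2
Click 3 (3,4) count=1: revealed 1 new [(3,4)] -> total=3
Click 4 (0,1) count=0: revealed 15 new [(0,0) (0,1) (0,2) (1,0) (1,1) (2,0) (2,1) (3,0) (3,1) (4,0) (4,1) (5,0) (5,1) (6,0) (6,1)] -> total=18

Answer: 18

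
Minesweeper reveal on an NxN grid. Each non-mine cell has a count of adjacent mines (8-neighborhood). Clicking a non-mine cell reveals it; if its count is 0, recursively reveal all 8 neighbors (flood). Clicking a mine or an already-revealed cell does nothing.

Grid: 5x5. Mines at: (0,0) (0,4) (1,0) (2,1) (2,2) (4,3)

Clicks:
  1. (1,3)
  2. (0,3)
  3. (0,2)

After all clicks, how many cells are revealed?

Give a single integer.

Click 1 (1,3) count=2: revealed 1 new [(1,3)] -> total=1
Click 2 (0,3) count=1: revealed 1 new [(0,3)] -> total=2
Click 3 (0,2) count=0: revealed 4 new [(0,1) (0,2) (1,1) (1,2)] -> total=6

Answer: 6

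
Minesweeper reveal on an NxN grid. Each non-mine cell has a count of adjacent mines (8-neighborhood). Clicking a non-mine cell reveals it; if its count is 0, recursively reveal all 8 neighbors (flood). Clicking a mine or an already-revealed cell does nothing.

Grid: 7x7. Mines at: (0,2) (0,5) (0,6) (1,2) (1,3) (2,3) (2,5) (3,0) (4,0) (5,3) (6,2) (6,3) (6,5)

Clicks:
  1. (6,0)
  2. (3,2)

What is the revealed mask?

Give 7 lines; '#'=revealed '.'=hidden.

Answer: .......
.......
.......
..#....
.......
##.....
##.....

Derivation:
Click 1 (6,0) count=0: revealed 4 new [(5,0) (5,1) (6,0) (6,1)] -> total=4
Click 2 (3,2) count=1: revealed 1 new [(3,2)] -> total=5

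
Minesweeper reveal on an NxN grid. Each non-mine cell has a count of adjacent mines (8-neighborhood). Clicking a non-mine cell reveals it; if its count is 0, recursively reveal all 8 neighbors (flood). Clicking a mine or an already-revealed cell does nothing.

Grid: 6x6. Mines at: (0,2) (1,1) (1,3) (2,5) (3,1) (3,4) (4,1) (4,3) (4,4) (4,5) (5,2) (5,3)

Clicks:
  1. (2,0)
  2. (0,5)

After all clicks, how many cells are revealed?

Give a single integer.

Answer: 5

Derivation:
Click 1 (2,0) count=2: revealed 1 new [(2,0)] -> total=1
Click 2 (0,5) count=0: revealed 4 new [(0,4) (0,5) (1,4) (1,5)] -> total=5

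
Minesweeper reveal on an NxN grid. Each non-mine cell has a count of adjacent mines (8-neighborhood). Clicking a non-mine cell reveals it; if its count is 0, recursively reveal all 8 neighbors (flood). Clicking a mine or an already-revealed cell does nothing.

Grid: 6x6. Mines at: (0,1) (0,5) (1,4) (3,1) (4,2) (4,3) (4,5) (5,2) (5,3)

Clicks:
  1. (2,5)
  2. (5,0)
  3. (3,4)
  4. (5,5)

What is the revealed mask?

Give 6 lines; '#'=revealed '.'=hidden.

Click 1 (2,5) count=1: revealed 1 new [(2,5)] -> total=1
Click 2 (5,0) count=0: revealed 4 new [(4,0) (4,1) (5,0) (5,1)] -> total=5
Click 3 (3,4) count=2: revealed 1 new [(3,4)] -> total=6
Click 4 (5,5) count=1: revealed 1 new [(5,5)] -> total=7

Answer: ......
......
.....#
....#.
##....
##...#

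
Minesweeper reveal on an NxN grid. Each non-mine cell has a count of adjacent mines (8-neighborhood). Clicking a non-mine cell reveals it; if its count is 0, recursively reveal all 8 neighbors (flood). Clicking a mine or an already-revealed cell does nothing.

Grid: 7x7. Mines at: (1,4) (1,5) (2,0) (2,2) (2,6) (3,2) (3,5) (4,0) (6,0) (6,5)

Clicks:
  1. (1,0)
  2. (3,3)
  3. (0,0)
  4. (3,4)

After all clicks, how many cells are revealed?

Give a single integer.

Answer: 10

Derivation:
Click 1 (1,0) count=1: revealed 1 new [(1,0)] -> total=1
Click 2 (3,3) count=2: revealed 1 new [(3,3)] -> total=2
Click 3 (0,0) count=0: revealed 7 new [(0,0) (0,1) (0,2) (0,3) (1,1) (1,2) (1,3)] -> total=9
Click 4 (3,4) count=1: revealed 1 new [(3,4)] -> total=10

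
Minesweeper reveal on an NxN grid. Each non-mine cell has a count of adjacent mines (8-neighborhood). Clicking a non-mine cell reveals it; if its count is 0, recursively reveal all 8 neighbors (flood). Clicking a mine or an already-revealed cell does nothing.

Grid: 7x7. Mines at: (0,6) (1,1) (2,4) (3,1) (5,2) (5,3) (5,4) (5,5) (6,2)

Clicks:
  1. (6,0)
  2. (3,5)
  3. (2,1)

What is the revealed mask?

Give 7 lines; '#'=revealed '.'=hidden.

Click 1 (6,0) count=0: revealed 6 new [(4,0) (4,1) (5,0) (5,1) (6,0) (6,1)] -> total=6
Click 2 (3,5) count=1: revealed 1 new [(3,5)] -> total=7
Click 3 (2,1) count=2: revealed 1 new [(2,1)] -> total=8

Answer: .......
.......
.#.....
.....#.
##.....
##.....
##.....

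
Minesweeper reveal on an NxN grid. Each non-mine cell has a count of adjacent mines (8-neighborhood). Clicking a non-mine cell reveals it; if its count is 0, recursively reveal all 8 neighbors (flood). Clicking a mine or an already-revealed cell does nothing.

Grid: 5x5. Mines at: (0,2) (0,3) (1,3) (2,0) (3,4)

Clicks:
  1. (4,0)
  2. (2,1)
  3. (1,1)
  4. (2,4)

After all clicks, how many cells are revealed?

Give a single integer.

Answer: 13

Derivation:
Click 1 (4,0) count=0: revealed 11 new [(2,1) (2,2) (2,3) (3,0) (3,1) (3,2) (3,3) (4,0) (4,1) (4,2) (4,3)] -> total=11
Click 2 (2,1) count=1: revealed 0 new [(none)] -> total=11
Click 3 (1,1) count=2: revealed 1 new [(1,1)] -> total=12
Click 4 (2,4) count=2: revealed 1 new [(2,4)] -> total=13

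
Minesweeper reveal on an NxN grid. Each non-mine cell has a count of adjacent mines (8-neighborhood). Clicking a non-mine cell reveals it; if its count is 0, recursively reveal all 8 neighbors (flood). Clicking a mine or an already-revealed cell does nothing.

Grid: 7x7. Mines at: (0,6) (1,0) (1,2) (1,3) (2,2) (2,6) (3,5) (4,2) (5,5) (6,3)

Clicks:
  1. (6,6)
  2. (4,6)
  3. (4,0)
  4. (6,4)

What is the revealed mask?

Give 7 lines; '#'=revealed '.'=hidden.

Click 1 (6,6) count=1: revealed 1 new [(6,6)] -> total=1
Click 2 (4,6) count=2: revealed 1 new [(4,6)] -> total=2
Click 3 (4,0) count=0: revealed 12 new [(2,0) (2,1) (3,0) (3,1) (4,0) (4,1) (5,0) (5,1) (5,2) (6,0) (6,1) (6,2)] -> total=14
Click 4 (6,4) count=2: revealed 1 new [(6,4)] -> total=15

Answer: .......
.......
##.....
##.....
##....#
###....
###.#.#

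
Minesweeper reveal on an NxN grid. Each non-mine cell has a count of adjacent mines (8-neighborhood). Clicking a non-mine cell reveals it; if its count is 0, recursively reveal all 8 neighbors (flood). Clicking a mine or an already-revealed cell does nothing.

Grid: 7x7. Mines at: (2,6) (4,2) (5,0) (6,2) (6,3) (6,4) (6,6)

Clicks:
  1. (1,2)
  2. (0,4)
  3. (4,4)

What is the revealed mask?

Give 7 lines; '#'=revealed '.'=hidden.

Click 1 (1,2) count=0: revealed 37 new [(0,0) (0,1) (0,2) (0,3) (0,4) (0,5) (0,6) (1,0) (1,1) (1,2) (1,3) (1,4) (1,5) (1,6) (2,0) (2,1) (2,2) (2,3) (2,4) (2,5) (3,0) (3,1) (3,2) (3,3) (3,4) (3,5) (3,6) (4,0) (4,1) (4,3) (4,4) (4,5) (4,6) (5,3) (5,4) (5,5) (5,6)] -> total=37
Click 2 (0,4) count=0: revealed 0 new [(none)] -> total=37
Click 3 (4,4) count=0: revealed 0 new [(none)] -> total=37

Answer: #######
#######
######.
#######
##.####
...####
.......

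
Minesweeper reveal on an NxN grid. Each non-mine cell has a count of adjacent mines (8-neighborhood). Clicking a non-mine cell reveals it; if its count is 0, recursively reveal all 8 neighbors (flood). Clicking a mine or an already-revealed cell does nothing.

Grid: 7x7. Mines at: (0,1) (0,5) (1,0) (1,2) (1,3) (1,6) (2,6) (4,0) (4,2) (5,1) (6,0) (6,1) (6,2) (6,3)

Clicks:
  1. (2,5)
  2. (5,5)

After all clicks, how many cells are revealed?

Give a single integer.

Click 1 (2,5) count=2: revealed 1 new [(2,5)] -> total=1
Click 2 (5,5) count=0: revealed 17 new [(2,3) (2,4) (3,3) (3,4) (3,5) (3,6) (4,3) (4,4) (4,5) (4,6) (5,3) (5,4) (5,5) (5,6) (6,4) (6,5) (6,6)] -> total=18

Answer: 18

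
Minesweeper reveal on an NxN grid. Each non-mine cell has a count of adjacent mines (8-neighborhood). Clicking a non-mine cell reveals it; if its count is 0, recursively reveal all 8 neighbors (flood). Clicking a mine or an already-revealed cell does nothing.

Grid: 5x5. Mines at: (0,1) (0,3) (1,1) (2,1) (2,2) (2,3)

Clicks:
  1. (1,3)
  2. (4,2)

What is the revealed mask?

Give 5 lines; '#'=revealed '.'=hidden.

Click 1 (1,3) count=3: revealed 1 new [(1,3)] -> total=1
Click 2 (4,2) count=0: revealed 10 new [(3,0) (3,1) (3,2) (3,3) (3,4) (4,0) (4,1) (4,2) (4,3) (4,4)] -> total=11

Answer: .....
...#.
.....
#####
#####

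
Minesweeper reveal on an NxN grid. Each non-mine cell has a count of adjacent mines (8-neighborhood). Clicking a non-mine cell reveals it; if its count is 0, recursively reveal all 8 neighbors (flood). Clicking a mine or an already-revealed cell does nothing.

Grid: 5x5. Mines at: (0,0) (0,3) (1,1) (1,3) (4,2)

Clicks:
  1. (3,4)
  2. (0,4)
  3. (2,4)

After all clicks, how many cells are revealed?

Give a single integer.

Click 1 (3,4) count=0: revealed 6 new [(2,3) (2,4) (3,3) (3,4) (4,3) (4,4)] -> total=6
Click 2 (0,4) count=2: revealed 1 new [(0,4)] -> total=7
Click 3 (2,4) count=1: revealed 0 new [(none)] -> total=7

Answer: 7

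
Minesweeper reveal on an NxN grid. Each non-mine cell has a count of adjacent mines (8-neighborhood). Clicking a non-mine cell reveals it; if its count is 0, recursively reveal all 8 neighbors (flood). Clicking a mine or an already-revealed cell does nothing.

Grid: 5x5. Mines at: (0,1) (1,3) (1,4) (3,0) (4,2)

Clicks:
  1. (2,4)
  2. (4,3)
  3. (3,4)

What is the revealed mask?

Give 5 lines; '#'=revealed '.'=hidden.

Click 1 (2,4) count=2: revealed 1 new [(2,4)] -> total=1
Click 2 (4,3) count=1: revealed 1 new [(4,3)] -> total=2
Click 3 (3,4) count=0: revealed 4 new [(2,3) (3,3) (3,4) (4,4)] -> total=6

Answer: .....
.....
...##
...##
...##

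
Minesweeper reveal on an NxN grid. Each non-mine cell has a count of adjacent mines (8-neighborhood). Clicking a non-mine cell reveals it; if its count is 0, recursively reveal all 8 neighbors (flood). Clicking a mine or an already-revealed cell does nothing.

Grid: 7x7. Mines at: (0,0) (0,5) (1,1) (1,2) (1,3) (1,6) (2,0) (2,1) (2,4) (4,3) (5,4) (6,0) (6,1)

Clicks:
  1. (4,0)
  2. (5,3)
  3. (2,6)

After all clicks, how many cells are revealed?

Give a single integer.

Answer: 11

Derivation:
Click 1 (4,0) count=0: revealed 9 new [(3,0) (3,1) (3,2) (4,0) (4,1) (4,2) (5,0) (5,1) (5,2)] -> total=9
Click 2 (5,3) count=2: revealed 1 new [(5,3)] -> total=10
Click 3 (2,6) count=1: revealed 1 new [(2,6)] -> total=11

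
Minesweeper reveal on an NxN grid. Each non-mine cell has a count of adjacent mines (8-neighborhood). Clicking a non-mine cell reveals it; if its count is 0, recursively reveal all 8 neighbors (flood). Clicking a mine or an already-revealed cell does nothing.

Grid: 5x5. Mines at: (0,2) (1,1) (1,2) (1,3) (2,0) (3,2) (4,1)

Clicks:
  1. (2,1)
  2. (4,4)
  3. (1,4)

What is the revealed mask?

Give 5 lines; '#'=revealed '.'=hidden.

Click 1 (2,1) count=4: revealed 1 new [(2,1)] -> total=1
Click 2 (4,4) count=0: revealed 6 new [(2,3) (2,4) (3,3) (3,4) (4,3) (4,4)] -> total=7
Click 3 (1,4) count=1: revealed 1 new [(1,4)] -> total=8

Answer: .....
....#
.#.##
...##
...##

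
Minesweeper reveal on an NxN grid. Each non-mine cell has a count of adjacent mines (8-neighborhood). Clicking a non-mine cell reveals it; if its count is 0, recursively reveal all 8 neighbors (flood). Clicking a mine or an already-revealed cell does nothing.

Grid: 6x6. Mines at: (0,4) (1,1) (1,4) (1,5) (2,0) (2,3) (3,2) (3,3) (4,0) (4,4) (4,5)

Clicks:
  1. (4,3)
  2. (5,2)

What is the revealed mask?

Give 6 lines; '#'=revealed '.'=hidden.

Answer: ......
......
......
......
.###..
.###..

Derivation:
Click 1 (4,3) count=3: revealed 1 new [(4,3)] -> total=1
Click 2 (5,2) count=0: revealed 5 new [(4,1) (4,2) (5,1) (5,2) (5,3)] -> total=6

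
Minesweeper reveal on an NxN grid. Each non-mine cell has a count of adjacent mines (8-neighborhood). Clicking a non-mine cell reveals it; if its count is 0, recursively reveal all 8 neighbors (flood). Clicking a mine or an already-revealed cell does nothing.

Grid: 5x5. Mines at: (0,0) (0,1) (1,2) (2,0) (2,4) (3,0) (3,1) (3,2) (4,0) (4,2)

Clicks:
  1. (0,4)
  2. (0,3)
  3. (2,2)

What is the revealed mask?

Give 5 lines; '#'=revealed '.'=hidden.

Answer: ...##
...##
..#..
.....
.....

Derivation:
Click 1 (0,4) count=0: revealed 4 new [(0,3) (0,4) (1,3) (1,4)] -> total=4
Click 2 (0,3) count=1: revealed 0 new [(none)] -> total=4
Click 3 (2,2) count=3: revealed 1 new [(2,2)] -> total=5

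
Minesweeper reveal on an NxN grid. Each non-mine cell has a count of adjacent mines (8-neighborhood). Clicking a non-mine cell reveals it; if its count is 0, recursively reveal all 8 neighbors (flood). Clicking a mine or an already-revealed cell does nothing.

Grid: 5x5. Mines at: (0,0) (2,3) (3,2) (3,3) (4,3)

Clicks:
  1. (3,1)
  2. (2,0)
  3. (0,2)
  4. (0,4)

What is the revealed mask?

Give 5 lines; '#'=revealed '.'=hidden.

Answer: .####
#####
##...
##...
##...

Derivation:
Click 1 (3,1) count=1: revealed 1 new [(3,1)] -> total=1
Click 2 (2,0) count=0: revealed 7 new [(1,0) (1,1) (2,0) (2,1) (3,0) (4,0) (4,1)] -> total=8
Click 3 (0,2) count=0: revealed 7 new [(0,1) (0,2) (0,3) (0,4) (1,2) (1,3) (1,4)] -> total=15
Click 4 (0,4) count=0: revealed 0 new [(none)] -> total=15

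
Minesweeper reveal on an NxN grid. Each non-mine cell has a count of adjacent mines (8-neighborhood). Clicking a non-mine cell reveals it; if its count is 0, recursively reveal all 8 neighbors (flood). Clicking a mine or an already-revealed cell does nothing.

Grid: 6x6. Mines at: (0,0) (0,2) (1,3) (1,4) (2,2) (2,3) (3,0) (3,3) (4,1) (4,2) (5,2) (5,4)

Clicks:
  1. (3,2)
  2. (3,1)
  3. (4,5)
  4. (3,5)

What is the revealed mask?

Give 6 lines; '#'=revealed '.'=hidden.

Click 1 (3,2) count=5: revealed 1 new [(3,2)] -> total=1
Click 2 (3,1) count=4: revealed 1 new [(3,1)] -> total=2
Click 3 (4,5) count=1: revealed 1 new [(4,5)] -> total=3
Click 4 (3,5) count=0: revealed 5 new [(2,4) (2,5) (3,4) (3,5) (4,4)] -> total=8

Answer: ......
......
....##
.##.##
....##
......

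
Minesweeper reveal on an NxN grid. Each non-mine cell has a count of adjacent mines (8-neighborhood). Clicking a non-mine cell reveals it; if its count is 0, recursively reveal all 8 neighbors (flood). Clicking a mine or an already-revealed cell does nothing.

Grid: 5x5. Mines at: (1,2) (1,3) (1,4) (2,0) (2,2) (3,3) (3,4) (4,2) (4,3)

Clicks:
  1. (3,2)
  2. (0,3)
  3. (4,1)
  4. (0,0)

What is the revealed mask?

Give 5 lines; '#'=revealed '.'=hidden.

Answer: ##.#.
##...
.....
..#..
.#...

Derivation:
Click 1 (3,2) count=4: revealed 1 new [(3,2)] -> total=1
Click 2 (0,3) count=3: revealed 1 new [(0,3)] -> total=2
Click 3 (4,1) count=1: revealed 1 new [(4,1)] -> total=3
Click 4 (0,0) count=0: revealed 4 new [(0,0) (0,1) (1,0) (1,1)] -> total=7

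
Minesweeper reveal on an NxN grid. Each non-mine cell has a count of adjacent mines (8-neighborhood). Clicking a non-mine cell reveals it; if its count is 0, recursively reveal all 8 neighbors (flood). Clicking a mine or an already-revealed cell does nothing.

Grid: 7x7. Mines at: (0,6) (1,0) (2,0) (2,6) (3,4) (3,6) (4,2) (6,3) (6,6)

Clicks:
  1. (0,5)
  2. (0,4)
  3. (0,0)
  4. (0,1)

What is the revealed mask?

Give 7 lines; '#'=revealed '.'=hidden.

Answer: ######.
.#####.
.#####.
.###...
.......
.......
.......

Derivation:
Click 1 (0,5) count=1: revealed 1 new [(0,5)] -> total=1
Click 2 (0,4) count=0: revealed 17 new [(0,1) (0,2) (0,3) (0,4) (1,1) (1,2) (1,3) (1,4) (1,5) (2,1) (2,2) (2,3) (2,4) (2,5) (3,1) (3,2) (3,3)] -> total=18
Click 3 (0,0) count=1: revealed 1 new [(0,0)] -> total=19
Click 4 (0,1) count=1: revealed 0 new [(none)] -> total=19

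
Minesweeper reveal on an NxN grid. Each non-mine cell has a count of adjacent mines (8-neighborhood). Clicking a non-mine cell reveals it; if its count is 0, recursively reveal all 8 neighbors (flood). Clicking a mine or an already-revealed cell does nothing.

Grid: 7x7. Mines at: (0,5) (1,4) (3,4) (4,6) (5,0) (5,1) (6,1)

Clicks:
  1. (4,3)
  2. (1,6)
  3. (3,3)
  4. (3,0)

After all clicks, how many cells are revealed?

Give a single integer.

Answer: 21

Derivation:
Click 1 (4,3) count=1: revealed 1 new [(4,3)] -> total=1
Click 2 (1,6) count=1: revealed 1 new [(1,6)] -> total=2
Click 3 (3,3) count=1: revealed 1 new [(3,3)] -> total=3
Click 4 (3,0) count=0: revealed 18 new [(0,0) (0,1) (0,2) (0,3) (1,0) (1,1) (1,2) (1,3) (2,0) (2,1) (2,2) (2,3) (3,0) (3,1) (3,2) (4,0) (4,1) (4,2)] -> total=21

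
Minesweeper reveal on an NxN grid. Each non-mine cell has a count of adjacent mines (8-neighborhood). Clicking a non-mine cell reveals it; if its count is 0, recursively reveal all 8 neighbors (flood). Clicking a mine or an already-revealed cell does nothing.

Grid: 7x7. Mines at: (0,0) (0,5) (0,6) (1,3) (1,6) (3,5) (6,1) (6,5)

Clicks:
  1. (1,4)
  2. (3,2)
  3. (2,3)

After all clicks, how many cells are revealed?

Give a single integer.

Answer: 27

Derivation:
Click 1 (1,4) count=2: revealed 1 new [(1,4)] -> total=1
Click 2 (3,2) count=0: revealed 26 new [(1,0) (1,1) (1,2) (2,0) (2,1) (2,2) (2,3) (2,4) (3,0) (3,1) (3,2) (3,3) (3,4) (4,0) (4,1) (4,2) (4,3) (4,4) (5,0) (5,1) (5,2) (5,3) (5,4) (6,2) (6,3) (6,4)] -> total=27
Click 3 (2,3) count=1: revealed 0 new [(none)] -> total=27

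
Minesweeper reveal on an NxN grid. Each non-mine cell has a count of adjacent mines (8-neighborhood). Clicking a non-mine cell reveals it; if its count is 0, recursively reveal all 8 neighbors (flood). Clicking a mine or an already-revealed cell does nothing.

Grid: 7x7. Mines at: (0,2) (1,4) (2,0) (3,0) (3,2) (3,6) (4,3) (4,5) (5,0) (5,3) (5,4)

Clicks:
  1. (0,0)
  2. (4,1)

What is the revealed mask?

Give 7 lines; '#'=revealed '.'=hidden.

Answer: ##.....
##.....
.......
.......
.#.....
.......
.......

Derivation:
Click 1 (0,0) count=0: revealed 4 new [(0,0) (0,1) (1,0) (1,1)] -> total=4
Click 2 (4,1) count=3: revealed 1 new [(4,1)] -> total=5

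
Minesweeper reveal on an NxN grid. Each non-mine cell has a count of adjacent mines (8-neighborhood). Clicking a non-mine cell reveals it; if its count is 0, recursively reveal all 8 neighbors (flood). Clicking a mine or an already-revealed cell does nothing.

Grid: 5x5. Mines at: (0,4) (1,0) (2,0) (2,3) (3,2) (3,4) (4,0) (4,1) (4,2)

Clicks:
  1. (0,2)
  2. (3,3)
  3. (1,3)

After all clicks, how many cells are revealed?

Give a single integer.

Answer: 7

Derivation:
Click 1 (0,2) count=0: revealed 6 new [(0,1) (0,2) (0,3) (1,1) (1,2) (1,3)] -> total=6
Click 2 (3,3) count=4: revealed 1 new [(3,3)] -> total=7
Click 3 (1,3) count=2: revealed 0 new [(none)] -> total=7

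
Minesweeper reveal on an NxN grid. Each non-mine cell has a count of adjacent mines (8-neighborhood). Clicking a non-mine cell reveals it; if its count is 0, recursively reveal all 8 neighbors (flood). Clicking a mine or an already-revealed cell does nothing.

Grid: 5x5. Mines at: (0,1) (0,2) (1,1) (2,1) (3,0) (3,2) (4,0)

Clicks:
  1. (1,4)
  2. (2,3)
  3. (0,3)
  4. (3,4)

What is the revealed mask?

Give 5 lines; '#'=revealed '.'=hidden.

Answer: ...##
...##
...##
...##
...##

Derivation:
Click 1 (1,4) count=0: revealed 10 new [(0,3) (0,4) (1,3) (1,4) (2,3) (2,4) (3,3) (3,4) (4,3) (4,4)] -> total=10
Click 2 (2,3) count=1: revealed 0 new [(none)] -> total=10
Click 3 (0,3) count=1: revealed 0 new [(none)] -> total=10
Click 4 (3,4) count=0: revealed 0 new [(none)] -> total=10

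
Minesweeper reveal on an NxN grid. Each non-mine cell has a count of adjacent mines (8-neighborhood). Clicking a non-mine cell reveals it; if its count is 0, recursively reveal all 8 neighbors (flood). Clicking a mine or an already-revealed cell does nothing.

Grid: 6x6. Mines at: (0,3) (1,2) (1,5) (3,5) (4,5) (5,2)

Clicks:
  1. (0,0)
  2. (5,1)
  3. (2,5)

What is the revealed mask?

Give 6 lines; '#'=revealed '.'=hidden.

Click 1 (0,0) count=0: revealed 21 new [(0,0) (0,1) (1,0) (1,1) (2,0) (2,1) (2,2) (2,3) (2,4) (3,0) (3,1) (3,2) (3,3) (3,4) (4,0) (4,1) (4,2) (4,3) (4,4) (5,0) (5,1)] -> total=21
Click 2 (5,1) count=1: revealed 0 new [(none)] -> total=21
Click 3 (2,5) count=2: revealed 1 new [(2,5)] -> total=22

Answer: ##....
##....
######
#####.
#####.
##....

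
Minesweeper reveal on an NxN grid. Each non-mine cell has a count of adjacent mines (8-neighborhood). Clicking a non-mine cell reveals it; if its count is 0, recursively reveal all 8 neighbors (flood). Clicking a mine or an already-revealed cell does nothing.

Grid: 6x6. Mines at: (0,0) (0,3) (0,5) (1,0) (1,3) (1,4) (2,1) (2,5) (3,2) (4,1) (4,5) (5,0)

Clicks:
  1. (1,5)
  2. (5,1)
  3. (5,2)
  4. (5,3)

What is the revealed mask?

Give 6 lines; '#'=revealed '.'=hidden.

Answer: ......
.....#
......
......
..###.
.####.

Derivation:
Click 1 (1,5) count=3: revealed 1 new [(1,5)] -> total=1
Click 2 (5,1) count=2: revealed 1 new [(5,1)] -> total=2
Click 3 (5,2) count=1: revealed 1 new [(5,2)] -> total=3
Click 4 (5,3) count=0: revealed 5 new [(4,2) (4,3) (4,4) (5,3) (5,4)] -> total=8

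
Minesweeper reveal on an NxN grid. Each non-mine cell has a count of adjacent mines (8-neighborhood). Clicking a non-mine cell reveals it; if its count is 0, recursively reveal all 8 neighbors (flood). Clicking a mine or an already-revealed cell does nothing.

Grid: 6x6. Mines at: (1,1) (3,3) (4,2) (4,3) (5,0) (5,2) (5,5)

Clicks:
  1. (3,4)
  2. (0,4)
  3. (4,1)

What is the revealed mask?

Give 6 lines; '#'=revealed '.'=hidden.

Click 1 (3,4) count=2: revealed 1 new [(3,4)] -> total=1
Click 2 (0,4) count=0: revealed 15 new [(0,2) (0,3) (0,4) (0,5) (1,2) (1,3) (1,4) (1,5) (2,2) (2,3) (2,4) (2,5) (3,5) (4,4) (4,5)] -> total=16
Click 3 (4,1) count=3: revealed 1 new [(4,1)] -> total=17

Answer: ..####
..####
..####
....##
.#..##
......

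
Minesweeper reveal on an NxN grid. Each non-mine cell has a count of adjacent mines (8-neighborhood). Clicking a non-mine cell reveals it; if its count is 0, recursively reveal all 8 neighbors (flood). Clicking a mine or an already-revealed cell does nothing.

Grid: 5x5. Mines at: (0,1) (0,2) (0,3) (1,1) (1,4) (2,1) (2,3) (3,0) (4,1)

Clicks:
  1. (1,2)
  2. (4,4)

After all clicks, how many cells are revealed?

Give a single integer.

Answer: 7

Derivation:
Click 1 (1,2) count=6: revealed 1 new [(1,2)] -> total=1
Click 2 (4,4) count=0: revealed 6 new [(3,2) (3,3) (3,4) (4,2) (4,3) (4,4)] -> total=7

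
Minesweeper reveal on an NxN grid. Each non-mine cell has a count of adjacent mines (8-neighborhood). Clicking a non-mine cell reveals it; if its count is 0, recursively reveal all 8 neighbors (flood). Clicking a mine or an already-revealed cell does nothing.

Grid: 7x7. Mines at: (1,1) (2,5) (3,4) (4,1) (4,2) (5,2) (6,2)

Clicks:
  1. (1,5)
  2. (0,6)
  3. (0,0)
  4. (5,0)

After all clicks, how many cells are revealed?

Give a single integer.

Answer: 15

Derivation:
Click 1 (1,5) count=1: revealed 1 new [(1,5)] -> total=1
Click 2 (0,6) count=0: revealed 12 new [(0,2) (0,3) (0,4) (0,5) (0,6) (1,2) (1,3) (1,4) (1,6) (2,2) (2,3) (2,4)] -> total=13
Click 3 (0,0) count=1: revealed 1 new [(0,0)] -> total=14
Click 4 (5,0) count=1: revealed 1 new [(5,0)] -> total=15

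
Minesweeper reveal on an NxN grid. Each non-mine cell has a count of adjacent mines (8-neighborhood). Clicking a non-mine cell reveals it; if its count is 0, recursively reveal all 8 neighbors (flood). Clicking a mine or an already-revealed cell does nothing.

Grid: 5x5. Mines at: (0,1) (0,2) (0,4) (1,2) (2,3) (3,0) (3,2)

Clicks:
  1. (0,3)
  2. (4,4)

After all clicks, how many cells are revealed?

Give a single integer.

Answer: 5

Derivation:
Click 1 (0,3) count=3: revealed 1 new [(0,3)] -> total=1
Click 2 (4,4) count=0: revealed 4 new [(3,3) (3,4) (4,3) (4,4)] -> total=5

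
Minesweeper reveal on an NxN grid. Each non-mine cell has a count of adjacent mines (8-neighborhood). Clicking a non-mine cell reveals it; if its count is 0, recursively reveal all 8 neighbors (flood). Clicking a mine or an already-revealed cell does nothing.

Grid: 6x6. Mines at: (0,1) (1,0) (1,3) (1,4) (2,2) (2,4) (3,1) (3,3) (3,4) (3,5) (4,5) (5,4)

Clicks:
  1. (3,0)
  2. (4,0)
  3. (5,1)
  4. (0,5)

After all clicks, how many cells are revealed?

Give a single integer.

Click 1 (3,0) count=1: revealed 1 new [(3,0)] -> total=1
Click 2 (4,0) count=1: revealed 1 new [(4,0)] -> total=2
Click 3 (5,1) count=0: revealed 7 new [(4,1) (4,2) (4,3) (5,0) (5,1) (5,2) (5,3)] -> total=9
Click 4 (0,5) count=1: revealed 1 new [(0,5)] -> total=10

Answer: 10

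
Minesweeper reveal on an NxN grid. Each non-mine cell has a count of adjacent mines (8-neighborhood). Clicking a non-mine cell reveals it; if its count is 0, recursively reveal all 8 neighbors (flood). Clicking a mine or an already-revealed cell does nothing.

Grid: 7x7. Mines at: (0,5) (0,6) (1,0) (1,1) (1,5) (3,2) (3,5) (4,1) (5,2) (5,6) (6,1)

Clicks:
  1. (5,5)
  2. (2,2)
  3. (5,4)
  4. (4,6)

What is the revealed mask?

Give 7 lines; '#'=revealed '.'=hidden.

Click 1 (5,5) count=1: revealed 1 new [(5,5)] -> total=1
Click 2 (2,2) count=2: revealed 1 new [(2,2)] -> total=2
Click 3 (5,4) count=0: revealed 8 new [(4,3) (4,4) (4,5) (5,3) (5,4) (6,3) (6,4) (6,5)] -> total=10
Click 4 (4,6) count=2: revealed 1 new [(4,6)] -> total=11

Answer: .......
.......
..#....
.......
...####
...###.
...###.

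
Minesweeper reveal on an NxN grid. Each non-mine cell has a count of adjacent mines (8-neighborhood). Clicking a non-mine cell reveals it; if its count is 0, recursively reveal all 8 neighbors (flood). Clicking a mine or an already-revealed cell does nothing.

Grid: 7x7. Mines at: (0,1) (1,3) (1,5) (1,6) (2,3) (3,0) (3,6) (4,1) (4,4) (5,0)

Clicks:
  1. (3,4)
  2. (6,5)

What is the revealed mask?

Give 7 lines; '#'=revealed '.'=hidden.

Answer: .......
.......
.......
....#..
.....##
.######
.######

Derivation:
Click 1 (3,4) count=2: revealed 1 new [(3,4)] -> total=1
Click 2 (6,5) count=0: revealed 14 new [(4,5) (4,6) (5,1) (5,2) (5,3) (5,4) (5,5) (5,6) (6,1) (6,2) (6,3) (6,4) (6,5) (6,6)] -> total=15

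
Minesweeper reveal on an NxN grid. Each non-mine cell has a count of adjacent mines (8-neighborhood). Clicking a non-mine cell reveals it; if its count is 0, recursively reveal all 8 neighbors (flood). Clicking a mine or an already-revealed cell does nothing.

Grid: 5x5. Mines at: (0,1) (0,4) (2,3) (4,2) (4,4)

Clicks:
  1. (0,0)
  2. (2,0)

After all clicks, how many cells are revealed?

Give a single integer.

Click 1 (0,0) count=1: revealed 1 new [(0,0)] -> total=1
Click 2 (2,0) count=0: revealed 11 new [(1,0) (1,1) (1,2) (2,0) (2,1) (2,2) (3,0) (3,1) (3,2) (4,0) (4,1)] -> total=12

Answer: 12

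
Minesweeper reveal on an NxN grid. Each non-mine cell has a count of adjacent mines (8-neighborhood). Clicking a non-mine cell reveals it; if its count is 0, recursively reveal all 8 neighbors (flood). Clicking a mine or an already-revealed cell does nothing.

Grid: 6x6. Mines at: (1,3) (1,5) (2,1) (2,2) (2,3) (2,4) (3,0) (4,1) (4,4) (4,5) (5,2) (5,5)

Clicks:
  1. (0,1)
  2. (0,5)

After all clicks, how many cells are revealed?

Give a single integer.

Answer: 7

Derivation:
Click 1 (0,1) count=0: revealed 6 new [(0,0) (0,1) (0,2) (1,0) (1,1) (1,2)] -> total=6
Click 2 (0,5) count=1: revealed 1 new [(0,5)] -> total=7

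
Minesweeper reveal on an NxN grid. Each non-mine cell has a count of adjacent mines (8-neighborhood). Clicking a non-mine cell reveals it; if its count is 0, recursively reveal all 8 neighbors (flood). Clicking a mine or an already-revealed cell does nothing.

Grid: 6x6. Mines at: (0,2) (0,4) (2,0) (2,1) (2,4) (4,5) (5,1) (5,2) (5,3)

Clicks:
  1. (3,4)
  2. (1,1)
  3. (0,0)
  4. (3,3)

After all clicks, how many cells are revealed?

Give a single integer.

Click 1 (3,4) count=2: revealed 1 new [(3,4)] -> total=1
Click 2 (1,1) count=3: revealed 1 new [(1,1)] -> total=2
Click 3 (0,0) count=0: revealed 3 new [(0,0) (0,1) (1,0)] -> total=5
Click 4 (3,3) count=1: revealed 1 new [(3,3)] -> total=6

Answer: 6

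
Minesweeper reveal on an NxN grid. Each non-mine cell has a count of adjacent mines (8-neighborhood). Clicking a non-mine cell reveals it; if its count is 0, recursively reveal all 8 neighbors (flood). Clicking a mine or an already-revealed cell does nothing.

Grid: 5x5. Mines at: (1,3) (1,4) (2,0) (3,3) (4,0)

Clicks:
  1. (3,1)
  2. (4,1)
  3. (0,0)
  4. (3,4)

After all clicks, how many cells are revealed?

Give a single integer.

Click 1 (3,1) count=2: revealed 1 new [(3,1)] -> total=1
Click 2 (4,1) count=1: revealed 1 new [(4,1)] -> total=2
Click 3 (0,0) count=0: revealed 6 new [(0,0) (0,1) (0,2) (1,0) (1,1) (1,2)] -> total=8
Click 4 (3,4) count=1: revealed 1 new [(3,4)] -> total=9

Answer: 9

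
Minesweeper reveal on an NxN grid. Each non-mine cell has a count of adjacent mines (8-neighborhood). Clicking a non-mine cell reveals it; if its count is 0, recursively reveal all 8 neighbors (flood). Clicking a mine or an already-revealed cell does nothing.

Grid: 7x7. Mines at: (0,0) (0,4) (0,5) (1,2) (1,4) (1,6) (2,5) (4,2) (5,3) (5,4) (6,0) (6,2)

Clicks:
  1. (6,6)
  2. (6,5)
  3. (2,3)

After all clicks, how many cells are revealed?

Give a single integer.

Answer: 9

Derivation:
Click 1 (6,6) count=0: revealed 8 new [(3,5) (3,6) (4,5) (4,6) (5,5) (5,6) (6,5) (6,6)] -> total=8
Click 2 (6,5) count=1: revealed 0 new [(none)] -> total=8
Click 3 (2,3) count=2: revealed 1 new [(2,3)] -> total=9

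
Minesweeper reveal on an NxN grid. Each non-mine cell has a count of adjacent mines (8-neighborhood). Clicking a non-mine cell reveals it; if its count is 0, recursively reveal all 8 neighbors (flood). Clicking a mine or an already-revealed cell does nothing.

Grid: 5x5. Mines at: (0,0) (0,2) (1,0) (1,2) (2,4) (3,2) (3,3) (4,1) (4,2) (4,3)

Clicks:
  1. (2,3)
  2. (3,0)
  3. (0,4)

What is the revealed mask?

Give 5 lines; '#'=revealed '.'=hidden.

Click 1 (2,3) count=4: revealed 1 new [(2,3)] -> total=1
Click 2 (3,0) count=1: revealed 1 new [(3,0)] -> total=2
Click 3 (0,4) count=0: revealed 4 new [(0,3) (0,4) (1,3) (1,4)] -> total=6

Answer: ...##
...##
...#.
#....
.....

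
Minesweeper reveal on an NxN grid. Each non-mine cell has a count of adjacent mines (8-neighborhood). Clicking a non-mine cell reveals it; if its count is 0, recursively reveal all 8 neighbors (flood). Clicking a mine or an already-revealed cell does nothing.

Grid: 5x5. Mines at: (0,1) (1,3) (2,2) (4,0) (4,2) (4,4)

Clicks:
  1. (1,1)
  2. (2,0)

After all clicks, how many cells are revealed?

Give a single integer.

Click 1 (1,1) count=2: revealed 1 new [(1,1)] -> total=1
Click 2 (2,0) count=0: revealed 5 new [(1,0) (2,0) (2,1) (3,0) (3,1)] -> total=6

Answer: 6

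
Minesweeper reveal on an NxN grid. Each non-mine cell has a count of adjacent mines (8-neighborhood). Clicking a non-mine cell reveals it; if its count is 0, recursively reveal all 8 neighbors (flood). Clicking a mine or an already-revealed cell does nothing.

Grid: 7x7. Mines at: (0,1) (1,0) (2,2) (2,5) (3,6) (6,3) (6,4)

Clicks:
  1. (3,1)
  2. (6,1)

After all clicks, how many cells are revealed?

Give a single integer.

Answer: 23

Derivation:
Click 1 (3,1) count=1: revealed 1 new [(3,1)] -> total=1
Click 2 (6,1) count=0: revealed 22 new [(2,0) (2,1) (3,0) (3,2) (3,3) (3,4) (3,5) (4,0) (4,1) (4,2) (4,3) (4,4) (4,5) (5,0) (5,1) (5,2) (5,3) (5,4) (5,5) (6,0) (6,1) (6,2)] -> total=23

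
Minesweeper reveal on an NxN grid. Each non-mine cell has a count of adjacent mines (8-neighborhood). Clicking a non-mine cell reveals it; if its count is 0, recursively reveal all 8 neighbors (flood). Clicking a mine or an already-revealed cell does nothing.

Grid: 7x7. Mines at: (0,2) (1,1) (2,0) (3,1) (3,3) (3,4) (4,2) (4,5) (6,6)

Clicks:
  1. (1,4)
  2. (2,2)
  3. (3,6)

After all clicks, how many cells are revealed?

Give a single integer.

Answer: 15

Derivation:
Click 1 (1,4) count=0: revealed 14 new [(0,3) (0,4) (0,5) (0,6) (1,3) (1,4) (1,5) (1,6) (2,3) (2,4) (2,5) (2,6) (3,5) (3,6)] -> total=14
Click 2 (2,2) count=3: revealed 1 new [(2,2)] -> total=15
Click 3 (3,6) count=1: revealed 0 new [(none)] -> total=15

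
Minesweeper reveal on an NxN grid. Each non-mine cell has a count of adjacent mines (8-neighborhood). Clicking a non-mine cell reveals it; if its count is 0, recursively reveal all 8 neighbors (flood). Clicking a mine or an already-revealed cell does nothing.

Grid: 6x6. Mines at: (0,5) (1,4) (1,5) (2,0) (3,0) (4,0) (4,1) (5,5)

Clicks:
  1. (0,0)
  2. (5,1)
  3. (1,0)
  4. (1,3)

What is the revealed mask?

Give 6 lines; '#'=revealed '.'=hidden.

Click 1 (0,0) count=0: revealed 25 new [(0,0) (0,1) (0,2) (0,3) (1,0) (1,1) (1,2) (1,3) (2,1) (2,2) (2,3) (2,4) (2,5) (3,1) (3,2) (3,3) (3,4) (3,5) (4,2) (4,3) (4,4) (4,5) (5,2) (5,3) (5,4)] -> total=25
Click 2 (5,1) count=2: revealed 1 new [(5,1)] -> total=26
Click 3 (1,0) count=1: revealed 0 new [(none)] -> total=26
Click 4 (1,3) count=1: revealed 0 new [(none)] -> total=26

Answer: ####..
####..
.#####
.#####
..####
.####.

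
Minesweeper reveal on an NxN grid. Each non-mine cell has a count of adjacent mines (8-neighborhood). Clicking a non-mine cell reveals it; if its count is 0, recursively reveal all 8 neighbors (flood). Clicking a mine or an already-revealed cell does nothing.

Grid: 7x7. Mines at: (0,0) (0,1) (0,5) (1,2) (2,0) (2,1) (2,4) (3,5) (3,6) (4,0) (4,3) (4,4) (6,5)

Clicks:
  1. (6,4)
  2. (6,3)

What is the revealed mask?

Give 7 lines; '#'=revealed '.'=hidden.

Answer: .......
.......
.......
.......
.......
#####..
#####..

Derivation:
Click 1 (6,4) count=1: revealed 1 new [(6,4)] -> total=1
Click 2 (6,3) count=0: revealed 9 new [(5,0) (5,1) (5,2) (5,3) (5,4) (6,0) (6,1) (6,2) (6,3)] -> total=10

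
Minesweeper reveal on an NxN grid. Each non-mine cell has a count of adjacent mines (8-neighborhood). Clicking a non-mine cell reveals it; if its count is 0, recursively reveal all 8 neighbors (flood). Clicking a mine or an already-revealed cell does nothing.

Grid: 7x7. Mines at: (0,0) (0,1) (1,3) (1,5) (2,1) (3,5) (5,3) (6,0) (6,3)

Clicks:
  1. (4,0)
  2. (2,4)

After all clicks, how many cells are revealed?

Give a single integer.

Click 1 (4,0) count=0: revealed 9 new [(3,0) (3,1) (3,2) (4,0) (4,1) (4,2) (5,0) (5,1) (5,2)] -> total=9
Click 2 (2,4) count=3: revealed 1 new [(2,4)] -> total=10

Answer: 10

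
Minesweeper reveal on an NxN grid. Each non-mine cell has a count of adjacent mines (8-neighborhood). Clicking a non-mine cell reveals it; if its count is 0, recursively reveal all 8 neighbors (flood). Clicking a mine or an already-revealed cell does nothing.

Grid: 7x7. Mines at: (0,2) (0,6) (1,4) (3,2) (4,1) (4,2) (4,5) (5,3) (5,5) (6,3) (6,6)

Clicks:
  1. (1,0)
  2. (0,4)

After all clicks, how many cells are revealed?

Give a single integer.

Click 1 (1,0) count=0: revealed 8 new [(0,0) (0,1) (1,0) (1,1) (2,0) (2,1) (3,0) (3,1)] -> total=8
Click 2 (0,4) count=1: revealed 1 new [(0,4)] -> total=9

Answer: 9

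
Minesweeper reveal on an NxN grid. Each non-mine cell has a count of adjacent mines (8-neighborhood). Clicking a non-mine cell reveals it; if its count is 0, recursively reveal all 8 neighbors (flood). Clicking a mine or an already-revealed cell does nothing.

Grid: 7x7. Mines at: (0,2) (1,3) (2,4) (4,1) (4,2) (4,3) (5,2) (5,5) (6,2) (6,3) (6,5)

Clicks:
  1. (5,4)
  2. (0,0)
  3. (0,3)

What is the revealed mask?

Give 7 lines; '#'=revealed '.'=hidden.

Click 1 (5,4) count=4: revealed 1 new [(5,4)] -> total=1
Click 2 (0,0) count=0: revealed 11 new [(0,0) (0,1) (1,0) (1,1) (1,2) (2,0) (2,1) (2,2) (3,0) (3,1) (3,2)] -> total=12
Click 3 (0,3) count=2: revealed 1 new [(0,3)] -> total=13

Answer: ##.#...
###....
###....
###....
.......
....#..
.......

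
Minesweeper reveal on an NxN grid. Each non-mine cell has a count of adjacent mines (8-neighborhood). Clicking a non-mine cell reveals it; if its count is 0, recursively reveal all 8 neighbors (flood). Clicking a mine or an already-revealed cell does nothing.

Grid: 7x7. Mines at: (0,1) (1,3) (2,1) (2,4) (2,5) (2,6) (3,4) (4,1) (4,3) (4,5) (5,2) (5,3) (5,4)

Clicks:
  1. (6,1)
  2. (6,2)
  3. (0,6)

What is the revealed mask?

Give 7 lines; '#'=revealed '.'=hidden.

Answer: ....###
....###
.......
.......
.......
.......
.##....

Derivation:
Click 1 (6,1) count=1: revealed 1 new [(6,1)] -> total=1
Click 2 (6,2) count=2: revealed 1 new [(6,2)] -> total=2
Click 3 (0,6) count=0: revealed 6 new [(0,4) (0,5) (0,6) (1,4) (1,5) (1,6)] -> total=8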